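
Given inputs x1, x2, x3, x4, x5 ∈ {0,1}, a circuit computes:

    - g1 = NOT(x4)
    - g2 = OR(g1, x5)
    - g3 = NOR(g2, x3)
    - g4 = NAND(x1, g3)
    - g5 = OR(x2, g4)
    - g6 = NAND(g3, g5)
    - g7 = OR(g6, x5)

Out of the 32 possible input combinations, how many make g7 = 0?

3

g7 = OR(g6, x5) must be 0, so both g6 = 0 and x5 = 0.
g6 = NAND(g3, g5) must be 0, so both g3 = 1 and g5 = 1.
g3 = NOR(g2, x3) must be 1, so both g2 = 0 and x3 = 0.
Satisfying assignments:
  x1=0, x2=0, x3=0, x4=1, x5=0
  x1=0, x2=1, x3=0, x4=1, x5=0
  x1=1, x2=1, x3=0, x4=1, x5=0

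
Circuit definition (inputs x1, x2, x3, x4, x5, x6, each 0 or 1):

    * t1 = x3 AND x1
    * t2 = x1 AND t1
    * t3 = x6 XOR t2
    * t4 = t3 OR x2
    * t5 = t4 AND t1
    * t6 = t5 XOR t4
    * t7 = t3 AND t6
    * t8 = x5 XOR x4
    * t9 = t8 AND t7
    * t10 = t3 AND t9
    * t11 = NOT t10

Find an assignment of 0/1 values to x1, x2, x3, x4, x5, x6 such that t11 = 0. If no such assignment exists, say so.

Check with x1=0 x2=0 x3=0 x4=1 x5=0 x6=1:
t1 = x3 AND x1 = 0 AND 0 = 0
t2 = x1 AND t1 = 0 AND 0 = 0
t3 = x6 XOR t2 = 1 XOR 0 = 1
t4 = t3 OR x2 = 1 OR 0 = 1
t5 = t4 AND t1 = 1 AND 0 = 0
t6 = t5 XOR t4 = 0 XOR 1 = 1
t7 = t3 AND t6 = 1 AND 1 = 1
t8 = x5 XOR x4 = 0 XOR 1 = 1
t9 = t8 AND t7 = 1 AND 1 = 1
t10 = t3 AND t9 = 1 AND 1 = 1
t11 = NOT t10 = NOT 1 = 0
So t11 = 0 as required.

x1=0 x2=0 x3=0 x4=1 x5=0 x6=1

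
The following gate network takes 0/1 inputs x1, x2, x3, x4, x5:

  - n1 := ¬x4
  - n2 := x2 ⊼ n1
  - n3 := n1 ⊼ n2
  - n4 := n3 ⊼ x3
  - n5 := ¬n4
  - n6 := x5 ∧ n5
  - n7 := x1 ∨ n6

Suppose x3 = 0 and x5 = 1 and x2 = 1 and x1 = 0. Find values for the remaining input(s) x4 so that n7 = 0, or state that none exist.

n7 = x1 ∨ n6 must be 0, so both x1 = 0 and n6 = 0.
n6 = x5 ∧ n5 must be 0, so at least one of x5, n5 is 0.
Check with x3 = 0 and x5 = 1 and x2 = 1 and x1 = 0 and x4=1:
n1 = ¬x4 = ¬1 = 0
n2 = x2 ⊼ n1 = 1 ⊼ 0 = 1
n3 = n1 ⊼ n2 = 0 ⊼ 1 = 1
n4 = n3 ⊼ x3 = 1 ⊼ 0 = 1
n5 = ¬n4 = ¬1 = 0
n6 = x5 ∧ n5 = 1 ∧ 0 = 0
n7 = x1 ∨ n6 = 0 ∨ 0 = 0
So n7 = 0.

x4=1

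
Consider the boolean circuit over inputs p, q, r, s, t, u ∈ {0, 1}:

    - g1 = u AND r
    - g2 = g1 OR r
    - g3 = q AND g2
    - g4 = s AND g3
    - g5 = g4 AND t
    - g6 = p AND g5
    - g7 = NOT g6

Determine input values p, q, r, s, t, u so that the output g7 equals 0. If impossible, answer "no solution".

p=1 q=1 r=1 s=1 t=1 u=0

g7 = NOT g6 must be 0, so g6 = 1.
Check with p=1 q=1 r=1 s=1 t=1 u=0:
g1 = u AND r = 0 AND 1 = 0
g2 = g1 OR r = 0 OR 1 = 1
g3 = q AND g2 = 1 AND 1 = 1
g4 = s AND g3 = 1 AND 1 = 1
g5 = g4 AND t = 1 AND 1 = 1
g6 = p AND g5 = 1 AND 1 = 1
g7 = NOT g6 = NOT 1 = 0
So g7 = 0 as required.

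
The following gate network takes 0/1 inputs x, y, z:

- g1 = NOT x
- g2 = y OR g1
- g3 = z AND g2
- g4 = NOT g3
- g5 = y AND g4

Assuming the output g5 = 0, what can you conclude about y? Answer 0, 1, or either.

either

Both values of y occur among assignments with g5 = 0:
  y=0: x=0, y=0, z=0
  y=1: x=0, y=1, z=1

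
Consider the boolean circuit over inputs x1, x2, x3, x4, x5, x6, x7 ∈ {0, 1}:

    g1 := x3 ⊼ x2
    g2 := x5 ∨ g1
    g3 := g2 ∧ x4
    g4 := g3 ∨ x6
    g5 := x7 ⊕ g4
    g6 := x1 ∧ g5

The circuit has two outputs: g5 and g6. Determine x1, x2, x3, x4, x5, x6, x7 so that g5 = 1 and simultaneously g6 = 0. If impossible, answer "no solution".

Check with x1=0 x2=0 x3=0 x4=1 x5=1 x6=1 x7=0:
g1 = x3 ⊼ x2 = 0 ⊼ 0 = 1
g2 = x5 ∨ g1 = 1 ∨ 1 = 1
g3 = g2 ∧ x4 = 1 ∧ 1 = 1
g4 = g3 ∨ x6 = 1 ∨ 1 = 1
g5 = x7 ⊕ g4 = 0 ⊕ 1 = 1
g6 = x1 ∧ g5 = 0 ∧ 1 = 0
So g5 = 1 and g6 = 0.

x1=0 x2=0 x3=0 x4=1 x5=1 x6=1 x7=0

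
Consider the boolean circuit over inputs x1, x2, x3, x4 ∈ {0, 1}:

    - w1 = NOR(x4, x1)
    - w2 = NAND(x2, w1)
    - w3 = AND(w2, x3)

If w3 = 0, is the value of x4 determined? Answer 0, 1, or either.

Both values of x4 occur among assignments with w3 = 0:
  x4=0: x1=0, x2=0, x3=0, x4=0
  x4=1: x1=0, x2=0, x3=0, x4=1

either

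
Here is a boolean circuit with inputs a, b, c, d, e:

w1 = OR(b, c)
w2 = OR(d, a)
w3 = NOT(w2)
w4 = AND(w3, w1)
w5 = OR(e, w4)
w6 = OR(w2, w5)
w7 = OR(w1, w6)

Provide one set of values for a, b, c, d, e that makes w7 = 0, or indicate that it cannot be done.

a=0, b=0, c=0, d=0, e=0

w7 = OR(w1, w6) must be 0, so both w1 = 0 and w6 = 0.
Check with a=0, b=0, c=0, d=0, e=0:
w1 = OR(b, c) = OR(0, 0) = 0
w2 = OR(d, a) = OR(0, 0) = 0
w3 = NOT(w2) = NOT 0 = 1
w4 = AND(w3, w1) = AND(1, 0) = 0
w5 = OR(e, w4) = OR(0, 0) = 0
w6 = OR(w2, w5) = OR(0, 0) = 0
w7 = OR(w1, w6) = OR(0, 0) = 0
So w7 = 0 as required.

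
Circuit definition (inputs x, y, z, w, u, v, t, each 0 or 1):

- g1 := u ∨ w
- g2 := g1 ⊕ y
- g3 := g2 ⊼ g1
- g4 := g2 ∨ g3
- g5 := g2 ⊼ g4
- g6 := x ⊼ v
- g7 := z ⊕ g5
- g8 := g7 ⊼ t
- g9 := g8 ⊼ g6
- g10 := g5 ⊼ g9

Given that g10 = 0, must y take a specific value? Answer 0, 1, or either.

Both values of y occur among assignments with g10 = 0:
  y=0: x=0, y=0, z=0, w=0, u=0, v=0, t=1
  y=1: x=0, y=1, z=0, w=0, u=1, v=0, t=1

either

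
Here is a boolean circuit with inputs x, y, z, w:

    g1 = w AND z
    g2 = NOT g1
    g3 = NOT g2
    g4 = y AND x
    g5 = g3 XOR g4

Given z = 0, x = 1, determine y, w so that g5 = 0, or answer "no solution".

g5 = g3 XOR g4 must be 0, so g3 and g4 are equal.
Check with z = 0, x = 1 and y=0, w=1:
g1 = w AND z = 1 AND 0 = 0
g2 = NOT g1 = NOT 0 = 1
g3 = NOT g2 = NOT 1 = 0
g4 = y AND x = 0 AND 1 = 0
g5 = g3 XOR g4 = 0 XOR 0 = 0
So g5 = 0.

y=0, w=1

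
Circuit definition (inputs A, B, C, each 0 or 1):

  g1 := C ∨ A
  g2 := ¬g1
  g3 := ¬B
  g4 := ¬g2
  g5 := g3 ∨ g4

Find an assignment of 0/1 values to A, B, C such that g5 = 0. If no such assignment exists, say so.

Check with A=0 B=1 C=0:
g1 = C ∨ A = 0 ∨ 0 = 0
g2 = ¬g1 = ¬0 = 1
g3 = ¬B = ¬1 = 0
g4 = ¬g2 = ¬1 = 0
g5 = g3 ∨ g4 = 0 ∨ 0 = 0
So g5 = 0 as required.

A=0 B=1 C=0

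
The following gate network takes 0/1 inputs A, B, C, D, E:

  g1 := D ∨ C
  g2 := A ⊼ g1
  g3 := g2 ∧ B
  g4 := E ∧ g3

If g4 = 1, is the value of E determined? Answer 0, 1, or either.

g4 = E ∧ g3 must be 1, so both E = 1 and g3 = 1.
g3 = g2 ∧ B must be 1, so both g2 = 1 and B = 1.
g2 = A ⊼ g1 must be 1, so at least one of A, g1 is 0.
Every assignment with g4 = 1 has E = 1; there are 5 such assignment(s).

1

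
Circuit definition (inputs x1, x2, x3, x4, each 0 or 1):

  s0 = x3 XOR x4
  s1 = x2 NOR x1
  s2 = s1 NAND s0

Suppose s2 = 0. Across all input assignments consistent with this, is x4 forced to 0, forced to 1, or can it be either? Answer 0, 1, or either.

either

Both values of x4 occur among assignments with s2 = 0:
  x4=0: x1=0, x2=0, x3=1, x4=0
  x4=1: x1=0, x2=0, x3=0, x4=1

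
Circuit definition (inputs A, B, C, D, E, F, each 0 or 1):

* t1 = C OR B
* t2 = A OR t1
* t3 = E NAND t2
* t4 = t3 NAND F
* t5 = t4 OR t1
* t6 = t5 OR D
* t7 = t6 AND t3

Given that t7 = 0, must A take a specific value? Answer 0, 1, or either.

either

Both values of A occur among assignments with t7 = 0:
  A=0: A=0, B=0, C=0, D=0, E=0, F=1
  A=1: A=1, B=0, C=0, D=0, E=0, F=1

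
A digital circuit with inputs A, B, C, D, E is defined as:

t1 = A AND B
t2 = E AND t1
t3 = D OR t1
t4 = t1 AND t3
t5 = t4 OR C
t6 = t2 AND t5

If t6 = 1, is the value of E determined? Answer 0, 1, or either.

t6 = t2 AND t5 must be 1, so both t2 = 1 and t5 = 1.
t2 = E AND t1 must be 1, so both E = 1 and t1 = 1.
t5 = t4 OR C must be 1, so at least one of t4, C is 1.
Every assignment with t6 = 1 has E = 1; there are 4 such assignment(s).
  A=1, B=1, C=0, D=0, E=1
  A=1, B=1, C=0, D=1, E=1
  A=1, B=1, C=1, D=0, E=1
  A=1, B=1, C=1, D=1, E=1

1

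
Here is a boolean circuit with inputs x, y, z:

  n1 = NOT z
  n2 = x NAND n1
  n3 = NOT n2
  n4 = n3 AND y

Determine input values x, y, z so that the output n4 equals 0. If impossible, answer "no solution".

x=0, y=1, z=1

n4 = n3 AND y must be 0, so at least one of n3, y is 0.
Check with x=0, y=1, z=1:
n1 = NOT z = NOT 1 = 0
n2 = x NAND n1 = 0 NAND 0 = 1
n3 = NOT n2 = NOT 1 = 0
n4 = n3 AND y = 0 AND 1 = 0
So n4 = 0 as required.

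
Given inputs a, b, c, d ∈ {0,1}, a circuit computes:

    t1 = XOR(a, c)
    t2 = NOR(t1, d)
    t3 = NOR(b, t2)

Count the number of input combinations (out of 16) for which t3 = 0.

10

t3 = NOR(b, t2) must be 0, so at least one of b, t2 is 1.
Enumerating the 16 input combinations, 10 give t3 = 0 and 6 give t3 = 1.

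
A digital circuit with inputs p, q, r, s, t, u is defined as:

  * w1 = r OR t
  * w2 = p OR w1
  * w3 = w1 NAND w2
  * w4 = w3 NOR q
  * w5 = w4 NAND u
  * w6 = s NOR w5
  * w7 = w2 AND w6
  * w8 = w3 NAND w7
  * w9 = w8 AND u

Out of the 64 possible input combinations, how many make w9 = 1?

32

w9 = w8 AND u must be 1, so both w8 = 1 and u = 1.
w8 = w3 NAND w7 must be 1, so at least one of w3, w7 is 0.
Enumerating the 64 input combinations, 32 give w9 = 1 and 32 give w9 = 0.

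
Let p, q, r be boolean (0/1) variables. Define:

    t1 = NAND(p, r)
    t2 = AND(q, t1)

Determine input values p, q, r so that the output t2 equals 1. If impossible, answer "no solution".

t2 = AND(q, t1) must be 1, so both q = 1 and t1 = 1.
t1 = NAND(p, r) must be 1, so at least one of p, r is 0.
Check with p=0, q=1, r=0:
t1 = NAND(p, r) = NAND(0, 0) = 1
t2 = AND(q, t1) = AND(1, 1) = 1
So t2 = 1 as required.

p=0, q=1, r=0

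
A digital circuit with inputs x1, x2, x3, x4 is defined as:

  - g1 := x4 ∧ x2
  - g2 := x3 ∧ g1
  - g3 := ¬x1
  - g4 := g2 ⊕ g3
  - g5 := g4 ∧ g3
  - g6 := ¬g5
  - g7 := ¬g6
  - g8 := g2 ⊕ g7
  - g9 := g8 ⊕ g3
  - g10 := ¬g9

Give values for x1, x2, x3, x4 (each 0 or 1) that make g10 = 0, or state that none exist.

g10 = ¬g9 must be 0, so g9 = 1.
g9 = g8 ⊕ g3 must be 1, so g8 and g3 differ.
Check with x1=1, x2=1, x3=1, x4=1:
g1 = x4 ∧ x2 = 1 ∧ 1 = 1
g2 = x3 ∧ g1 = 1 ∧ 1 = 1
g3 = ¬x1 = ¬1 = 0
g4 = g2 ⊕ g3 = 1 ⊕ 0 = 1
g5 = g4 ∧ g3 = 1 ∧ 0 = 0
g6 = ¬g5 = ¬0 = 1
g7 = ¬g6 = ¬1 = 0
g8 = g2 ⊕ g7 = 1 ⊕ 0 = 1
g9 = g8 ⊕ g3 = 1 ⊕ 0 = 1
g10 = ¬g9 = ¬1 = 0
So g10 = 0 as required.

x1=1, x2=1, x3=1, x4=1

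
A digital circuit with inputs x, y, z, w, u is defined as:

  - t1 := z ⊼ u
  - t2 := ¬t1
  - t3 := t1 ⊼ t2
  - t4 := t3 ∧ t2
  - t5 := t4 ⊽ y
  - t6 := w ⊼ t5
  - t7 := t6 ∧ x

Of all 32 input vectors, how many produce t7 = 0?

t7 = t6 ∧ x must be 0, so at least one of t6, x is 0.
Enumerating the 32 input combinations, 19 give t7 = 0 and 13 give t7 = 1.

19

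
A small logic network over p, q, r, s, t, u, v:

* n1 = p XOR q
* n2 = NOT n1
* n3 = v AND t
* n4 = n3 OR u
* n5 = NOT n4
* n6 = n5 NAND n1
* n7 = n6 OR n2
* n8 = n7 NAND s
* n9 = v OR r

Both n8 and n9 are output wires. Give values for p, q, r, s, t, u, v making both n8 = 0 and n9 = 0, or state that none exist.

Check with p=1 q=1 r=0 s=1 t=0 u=0 v=0:
n1 = p XOR q = 1 XOR 1 = 0
n2 = NOT n1 = NOT 0 = 1
n3 = v AND t = 0 AND 0 = 0
n4 = n3 OR u = 0 OR 0 = 0
n5 = NOT n4 = NOT 0 = 1
n6 = n5 NAND n1 = 1 NAND 0 = 1
n7 = n6 OR n2 = 1 OR 1 = 1
n8 = n7 NAND s = 1 NAND 1 = 0
n9 = v OR r = 0 OR 0 = 0
So n8 = 0 and n9 = 0.

p=1 q=1 r=0 s=1 t=0 u=0 v=0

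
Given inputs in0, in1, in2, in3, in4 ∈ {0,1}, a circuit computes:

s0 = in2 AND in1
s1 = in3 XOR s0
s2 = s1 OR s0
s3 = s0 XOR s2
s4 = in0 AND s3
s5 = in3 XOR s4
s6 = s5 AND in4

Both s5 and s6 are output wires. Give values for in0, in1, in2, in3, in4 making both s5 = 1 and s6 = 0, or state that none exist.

Check with in0=0, in1=0, in2=0, in3=1, in4=0:
s0 = in2 AND in1 = 0 AND 0 = 0
s1 = in3 XOR s0 = 1 XOR 0 = 1
s2 = s1 OR s0 = 1 OR 0 = 1
s3 = s0 XOR s2 = 0 XOR 1 = 1
s4 = in0 AND s3 = 0 AND 1 = 0
s5 = in3 XOR s4 = 1 XOR 0 = 1
s6 = s5 AND in4 = 1 AND 0 = 0
So s5 = 1 and s6 = 0.

in0=0, in1=0, in2=0, in3=1, in4=0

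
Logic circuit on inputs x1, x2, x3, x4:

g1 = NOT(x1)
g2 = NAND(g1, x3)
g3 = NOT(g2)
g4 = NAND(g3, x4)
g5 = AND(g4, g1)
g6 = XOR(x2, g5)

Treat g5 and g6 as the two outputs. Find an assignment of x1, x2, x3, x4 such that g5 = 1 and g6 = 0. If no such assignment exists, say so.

Check with x1=0, x2=1, x3=0, x4=0:
g1 = NOT(x1) = NOT 0 = 1
g2 = NAND(g1, x3) = NAND(1, 0) = 1
g3 = NOT(g2) = NOT 1 = 0
g4 = NAND(g3, x4) = NAND(0, 0) = 1
g5 = AND(g4, g1) = AND(1, 1) = 1
g6 = XOR(x2, g5) = XOR(1, 1) = 0
So g5 = 1 and g6 = 0.

x1=0, x2=1, x3=0, x4=0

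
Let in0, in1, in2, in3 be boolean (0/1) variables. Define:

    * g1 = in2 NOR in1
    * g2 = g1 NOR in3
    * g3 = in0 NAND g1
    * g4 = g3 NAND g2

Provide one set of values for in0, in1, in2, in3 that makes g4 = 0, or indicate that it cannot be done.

g4 = g3 NAND g2 must be 0, so both g3 = 1 and g2 = 1.
Check with in0=1, in1=0, in2=1, in3=0:
g1 = in2 NOR in1 = 1 NOR 0 = 0
g2 = g1 NOR in3 = 0 NOR 0 = 1
g3 = in0 NAND g1 = 1 NAND 0 = 1
g4 = g3 NAND g2 = 1 NAND 1 = 0
So g4 = 0 as required.

in0=1, in1=0, in2=1, in3=0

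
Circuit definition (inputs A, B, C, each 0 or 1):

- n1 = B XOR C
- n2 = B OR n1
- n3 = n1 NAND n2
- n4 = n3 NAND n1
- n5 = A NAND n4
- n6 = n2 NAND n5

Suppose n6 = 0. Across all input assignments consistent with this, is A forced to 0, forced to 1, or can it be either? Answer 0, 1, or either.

n6 = n2 NAND n5 must be 0, so both n2 = 1 and n5 = 1.
n2 = B OR n1 must be 1, so at least one of B, n1 is 1.
Every assignment with n6 = 0 has A = 0; there are 3 such assignment(s).
  A=0, B=0, C=1
  A=0, B=1, C=0
  A=0, B=1, C=1

0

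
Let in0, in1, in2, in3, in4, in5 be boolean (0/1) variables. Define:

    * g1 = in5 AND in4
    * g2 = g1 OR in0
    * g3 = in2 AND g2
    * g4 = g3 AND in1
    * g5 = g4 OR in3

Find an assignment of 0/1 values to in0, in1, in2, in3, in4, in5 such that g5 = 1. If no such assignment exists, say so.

g5 = g4 OR in3 must be 1, so at least one of g4, in3 is 1.
Check with in0=1, in1=1, in2=0, in3=1, in4=0, in5=1:
g1 = in5 AND in4 = 1 AND 0 = 0
g2 = g1 OR in0 = 0 OR 1 = 1
g3 = in2 AND g2 = 0 AND 1 = 0
g4 = g3 AND in1 = 0 AND 1 = 0
g5 = g4 OR in3 = 0 OR 1 = 1
So g5 = 1 as required.

in0=1, in1=1, in2=0, in3=1, in4=0, in5=1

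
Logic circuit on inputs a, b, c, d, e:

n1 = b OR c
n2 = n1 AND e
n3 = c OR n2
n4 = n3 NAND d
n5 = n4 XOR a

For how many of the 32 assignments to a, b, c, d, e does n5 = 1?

16

n5 = n4 XOR a must be 1, so n4 and a differ.
Enumerating the 32 input combinations, 16 give n5 = 1 and 16 give n5 = 0.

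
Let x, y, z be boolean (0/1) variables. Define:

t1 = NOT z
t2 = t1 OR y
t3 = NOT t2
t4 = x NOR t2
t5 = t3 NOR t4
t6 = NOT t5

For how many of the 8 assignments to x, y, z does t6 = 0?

t6 = NOT t5 must be 0, so t5 = 1.
t5 = t3 NOR t4 must be 1, so both t3 = 0 and t4 = 0.
Satisfying assignments:
  x=0, y=0, z=0
  x=0, y=1, z=0
  x=0, y=1, z=1
  x=1, y=0, z=0
  x=1, y=1, z=0
  x=1, y=1, z=1

6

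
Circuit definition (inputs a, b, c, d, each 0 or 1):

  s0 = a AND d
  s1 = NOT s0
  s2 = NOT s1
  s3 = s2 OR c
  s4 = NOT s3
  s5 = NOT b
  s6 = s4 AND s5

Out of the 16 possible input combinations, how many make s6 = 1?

s6 = s4 AND s5 must be 1, so both s4 = 1 and s5 = 1.
Satisfying assignments:
  a=0, b=0, c=0, d=0
  a=0, b=0, c=0, d=1
  a=1, b=0, c=0, d=0

3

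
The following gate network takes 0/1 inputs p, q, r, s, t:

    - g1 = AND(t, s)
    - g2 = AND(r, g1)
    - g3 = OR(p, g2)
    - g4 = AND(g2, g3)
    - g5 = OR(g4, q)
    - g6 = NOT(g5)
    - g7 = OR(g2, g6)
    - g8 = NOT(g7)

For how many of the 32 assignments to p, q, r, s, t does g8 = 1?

14

g8 = NOT(g7) must be 1, so g7 = 0.
g7 = OR(g2, g6) must be 0, so both g2 = 0 and g6 = 0.
g2 = AND(r, g1) must be 0, so at least one of r, g1 is 0.
Enumerating the 32 input combinations, 14 give g8 = 1 and 18 give g8 = 0.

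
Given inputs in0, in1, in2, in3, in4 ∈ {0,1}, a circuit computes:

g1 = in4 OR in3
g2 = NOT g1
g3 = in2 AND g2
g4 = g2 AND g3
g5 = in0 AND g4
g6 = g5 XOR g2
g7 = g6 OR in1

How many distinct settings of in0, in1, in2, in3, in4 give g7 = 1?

g7 = g6 OR in1 must be 1, so at least one of g6, in1 is 1.
Enumerating the 32 input combinations, 19 give g7 = 1 and 13 give g7 = 0.

19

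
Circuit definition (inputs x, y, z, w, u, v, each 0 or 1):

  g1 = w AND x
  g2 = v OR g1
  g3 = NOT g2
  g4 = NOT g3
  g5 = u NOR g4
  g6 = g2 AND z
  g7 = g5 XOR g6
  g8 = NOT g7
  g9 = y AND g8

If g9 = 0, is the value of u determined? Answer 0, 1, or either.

Both values of u occur among assignments with g9 = 0:
  u=0: x=0, y=0, z=0, w=0, u=0, v=0
  u=1: x=0, y=0, z=0, w=0, u=1, v=0

either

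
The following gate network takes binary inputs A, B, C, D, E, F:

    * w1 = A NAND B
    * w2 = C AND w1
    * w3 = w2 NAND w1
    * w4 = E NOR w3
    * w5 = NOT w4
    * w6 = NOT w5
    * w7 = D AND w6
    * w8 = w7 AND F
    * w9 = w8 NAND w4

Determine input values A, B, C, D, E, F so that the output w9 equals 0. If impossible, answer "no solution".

A=0 B=1 C=1 D=1 E=0 F=1

w9 = w8 NAND w4 must be 0, so both w8 = 1 and w4 = 1.
Check with A=0 B=1 C=1 D=1 E=0 F=1:
w1 = A NAND B = 0 NAND 1 = 1
w2 = C AND w1 = 1 AND 1 = 1
w3 = w2 NAND w1 = 1 NAND 1 = 0
w4 = E NOR w3 = 0 NOR 0 = 1
w5 = NOT w4 = NOT 1 = 0
w6 = NOT w5 = NOT 0 = 1
w7 = D AND w6 = 1 AND 1 = 1
w8 = w7 AND F = 1 AND 1 = 1
w9 = w8 NAND w4 = 1 NAND 1 = 0
So w9 = 0 as required.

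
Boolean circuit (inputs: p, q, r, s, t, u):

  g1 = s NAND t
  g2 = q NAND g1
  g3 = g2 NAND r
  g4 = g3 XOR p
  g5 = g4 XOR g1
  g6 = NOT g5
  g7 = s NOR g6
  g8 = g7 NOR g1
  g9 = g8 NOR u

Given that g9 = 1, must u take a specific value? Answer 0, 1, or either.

g9 = g8 NOR u must be 1, so both g8 = 0 and u = 0.
g8 = g7 NOR g1 must be 0, so at least one of g7, g1 is 1.
Every assignment with g9 = 1 has u = 0; there are 24 such assignment(s).

0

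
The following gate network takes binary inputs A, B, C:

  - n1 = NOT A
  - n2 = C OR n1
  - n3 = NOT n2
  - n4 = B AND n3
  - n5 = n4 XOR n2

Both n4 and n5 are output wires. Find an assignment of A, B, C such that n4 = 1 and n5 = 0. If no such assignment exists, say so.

Across all 8 input combinations, none give both n4 = 1 and n5 = 0.

no solution exists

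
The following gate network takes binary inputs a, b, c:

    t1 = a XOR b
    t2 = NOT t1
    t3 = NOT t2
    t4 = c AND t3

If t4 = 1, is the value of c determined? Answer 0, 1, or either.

1

t4 = c AND t3 must be 1, so both c = 1 and t3 = 1.
t3 = NOT t2 must be 1, so t2 = 0.
t2 = NOT t1 must be 0, so t1 = 1.
Every assignment with t4 = 1 has c = 1; there are 2 such assignment(s).
  a=0, b=1, c=1
  a=1, b=0, c=1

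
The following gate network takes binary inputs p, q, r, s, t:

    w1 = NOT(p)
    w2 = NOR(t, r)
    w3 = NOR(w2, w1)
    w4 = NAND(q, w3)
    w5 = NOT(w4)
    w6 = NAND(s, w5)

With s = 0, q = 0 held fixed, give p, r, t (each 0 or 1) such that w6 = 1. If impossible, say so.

w6 = NAND(s, w5) must be 1, so at least one of s, w5 is 0.
Check with s = 0, q = 0 and p=0, r=0, t=1:
w1 = NOT(p) = NOT 0 = 1
w2 = NOR(t, r) = NOR(1, 0) = 0
w3 = NOR(w2, w1) = NOR(0, 1) = 0
w4 = NAND(q, w3) = NAND(0, 0) = 1
w5 = NOT(w4) = NOT 1 = 0
w6 = NAND(s, w5) = NAND(0, 0) = 1
So w6 = 1.

p=0, r=0, t=1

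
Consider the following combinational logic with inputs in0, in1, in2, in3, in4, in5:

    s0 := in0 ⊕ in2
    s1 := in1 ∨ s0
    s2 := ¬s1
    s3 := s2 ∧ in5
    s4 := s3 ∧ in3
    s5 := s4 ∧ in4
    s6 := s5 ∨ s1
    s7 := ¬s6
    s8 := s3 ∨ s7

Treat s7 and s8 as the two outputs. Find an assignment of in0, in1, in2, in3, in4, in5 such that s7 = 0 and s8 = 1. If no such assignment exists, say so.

in0=0, in1=0, in2=0, in3=1, in4=1, in5=1

Check with in0=0, in1=0, in2=0, in3=1, in4=1, in5=1:
s0 = in0 ⊕ in2 = 0 ⊕ 0 = 0
s1 = in1 ∨ s0 = 0 ∨ 0 = 0
s2 = ¬s1 = ¬0 = 1
s3 = s2 ∧ in5 = 1 ∧ 1 = 1
s4 = s3 ∧ in3 = 1 ∧ 1 = 1
s5 = s4 ∧ in4 = 1 ∧ 1 = 1
s6 = s5 ∨ s1 = 1 ∨ 0 = 1
s7 = ¬s6 = ¬1 = 0
s8 = s3 ∨ s7 = 1 ∨ 0 = 1
So s7 = 0 and s8 = 1.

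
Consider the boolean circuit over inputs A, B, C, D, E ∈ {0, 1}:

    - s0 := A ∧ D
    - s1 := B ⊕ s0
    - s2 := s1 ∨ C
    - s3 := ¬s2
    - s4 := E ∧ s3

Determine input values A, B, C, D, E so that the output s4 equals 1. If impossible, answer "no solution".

s4 = E ∧ s3 must be 1, so both E = 1 and s3 = 1.
Check with A=1 B=1 C=0 D=1 E=1:
s0 = A ∧ D = 1 ∧ 1 = 1
s1 = B ⊕ s0 = 1 ⊕ 1 = 0
s2 = s1 ∨ C = 0 ∨ 0 = 0
s3 = ¬s2 = ¬0 = 1
s4 = E ∧ s3 = 1 ∧ 1 = 1
So s4 = 1 as required.

A=1 B=1 C=0 D=1 E=1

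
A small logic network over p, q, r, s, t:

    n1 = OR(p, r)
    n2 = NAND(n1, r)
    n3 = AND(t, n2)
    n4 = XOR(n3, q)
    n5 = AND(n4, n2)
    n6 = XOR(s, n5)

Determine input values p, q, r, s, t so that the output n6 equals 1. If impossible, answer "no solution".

n6 = XOR(s, n5) must be 1, so s and n5 differ.
Check with p=1, q=0, r=0, s=0, t=1:
n1 = OR(p, r) = OR(1, 0) = 1
n2 = NAND(n1, r) = NAND(1, 0) = 1
n3 = AND(t, n2) = AND(1, 1) = 1
n4 = XOR(n3, q) = XOR(1, 0) = 1
n5 = AND(n4, n2) = AND(1, 1) = 1
n6 = XOR(s, n5) = XOR(0, 1) = 1
So n6 = 1 as required.

p=1, q=0, r=0, s=0, t=1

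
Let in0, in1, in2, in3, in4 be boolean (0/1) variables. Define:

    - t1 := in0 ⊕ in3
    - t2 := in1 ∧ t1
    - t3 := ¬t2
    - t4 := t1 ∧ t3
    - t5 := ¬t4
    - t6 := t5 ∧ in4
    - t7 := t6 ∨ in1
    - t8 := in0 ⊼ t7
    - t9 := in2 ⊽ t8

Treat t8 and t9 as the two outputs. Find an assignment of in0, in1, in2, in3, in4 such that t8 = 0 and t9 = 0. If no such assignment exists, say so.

in0=1, in1=1, in2=1, in3=0, in4=1

Check with in0=1, in1=1, in2=1, in3=0, in4=1:
t1 = in0 ⊕ in3 = 1 ⊕ 0 = 1
t2 = in1 ∧ t1 = 1 ∧ 1 = 1
t3 = ¬t2 = ¬1 = 0
t4 = t1 ∧ t3 = 1 ∧ 0 = 0
t5 = ¬t4 = ¬0 = 1
t6 = t5 ∧ in4 = 1 ∧ 1 = 1
t7 = t6 ∨ in1 = 1 ∨ 1 = 1
t8 = in0 ⊼ t7 = 1 ⊼ 1 = 0
t9 = in2 ⊽ t8 = 1 ⊽ 0 = 0
So t8 = 0 and t9 = 0.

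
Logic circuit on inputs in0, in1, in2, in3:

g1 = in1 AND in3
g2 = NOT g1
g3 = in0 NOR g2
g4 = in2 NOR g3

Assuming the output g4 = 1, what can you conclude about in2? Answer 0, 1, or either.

g4 = in2 NOR g3 must be 1, so both in2 = 0 and g3 = 0.
g3 = in0 NOR g2 must be 0, so at least one of in0, g2 is 1.
Every assignment with g4 = 1 has in2 = 0; there are 7 such assignment(s).

0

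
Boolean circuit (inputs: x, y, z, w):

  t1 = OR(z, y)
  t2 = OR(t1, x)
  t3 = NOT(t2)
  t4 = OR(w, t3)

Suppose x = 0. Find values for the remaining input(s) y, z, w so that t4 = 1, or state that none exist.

t4 = OR(w, t3) must be 1, so at least one of w, t3 is 1.
Check with x = 0 and y=0, z=0, w=0:
t1 = OR(z, y) = OR(0, 0) = 0
t2 = OR(t1, x) = OR(0, 0) = 0
t3 = NOT(t2) = NOT 0 = 1
t4 = OR(w, t3) = OR(0, 1) = 1
So t4 = 1.

y=0 z=0 w=0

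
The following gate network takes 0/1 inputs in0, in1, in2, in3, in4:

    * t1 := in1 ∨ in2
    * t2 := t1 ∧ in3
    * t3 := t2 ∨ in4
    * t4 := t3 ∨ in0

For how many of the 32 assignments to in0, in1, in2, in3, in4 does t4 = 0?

t4 = t3 ∨ in0 must be 0, so both t3 = 0 and in0 = 0.
t3 = t2 ∨ in4 must be 0, so both t2 = 0 and in4 = 0.
Satisfying assignments:
  in0=0, in1=0, in2=0, in3=0, in4=0
  in0=0, in1=0, in2=0, in3=1, in4=0
  in0=0, in1=0, in2=1, in3=0, in4=0
  in0=0, in1=1, in2=0, in3=0, in4=0
  in0=0, in1=1, in2=1, in3=0, in4=0

5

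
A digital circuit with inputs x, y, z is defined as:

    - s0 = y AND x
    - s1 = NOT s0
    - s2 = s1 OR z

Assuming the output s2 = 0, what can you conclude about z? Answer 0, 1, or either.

0

s2 = s1 OR z must be 0, so both s1 = 0 and z = 0.
s1 = NOT s0 must be 0, so s0 = 1.
s0 = y AND x must be 1, so both y = 1 and x = 1.
Every assignment with s2 = 0 has z = 0; there are 1 such assignment(s).
  x=1, y=1, z=0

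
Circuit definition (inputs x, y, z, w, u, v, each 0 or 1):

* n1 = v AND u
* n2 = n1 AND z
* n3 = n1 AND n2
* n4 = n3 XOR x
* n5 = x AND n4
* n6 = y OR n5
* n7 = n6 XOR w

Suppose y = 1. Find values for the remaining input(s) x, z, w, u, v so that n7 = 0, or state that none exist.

x=1 z=0 w=1 u=0 v=0

n7 = n6 XOR w must be 0, so n6 and w are equal.
Check with y = 1 and x=1, z=0, w=1, u=0, v=0:
n1 = v AND u = 0 AND 0 = 0
n2 = n1 AND z = 0 AND 0 = 0
n3 = n1 AND n2 = 0 AND 0 = 0
n4 = n3 XOR x = 0 XOR 1 = 1
n5 = x AND n4 = 1 AND 1 = 1
n6 = y OR n5 = 1 OR 1 = 1
n7 = n6 XOR w = 1 XOR 1 = 0
So n7 = 0.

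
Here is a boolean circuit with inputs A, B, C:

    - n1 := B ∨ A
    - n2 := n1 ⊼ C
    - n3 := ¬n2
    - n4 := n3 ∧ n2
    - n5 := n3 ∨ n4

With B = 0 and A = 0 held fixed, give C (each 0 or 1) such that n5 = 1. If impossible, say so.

With B = 0 and A = 0 fixed, none of the 2 settings of C give n5 = 1.
For example, with C=0:
n1 = B ∨ A = 0 ∨ 0 = 0
n2 = n1 ⊼ C = 0 ⊼ 0 = 1
n3 = ¬n2 = ¬1 = 0
n4 = n3 ∧ n2 = 0 ∧ 1 = 0
n5 = n3 ∨ n4 = 0 ∨ 0 = 0
giving n5 = 0 ≠ 1.

no solution exists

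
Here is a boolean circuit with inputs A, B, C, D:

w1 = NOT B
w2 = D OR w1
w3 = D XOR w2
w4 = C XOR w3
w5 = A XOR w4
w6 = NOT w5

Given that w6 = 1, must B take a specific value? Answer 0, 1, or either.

either

Both values of B occur among assignments with w6 = 1:
  B=0: A=0, B=0, C=0, D=1
  B=1: A=0, B=1, C=0, D=0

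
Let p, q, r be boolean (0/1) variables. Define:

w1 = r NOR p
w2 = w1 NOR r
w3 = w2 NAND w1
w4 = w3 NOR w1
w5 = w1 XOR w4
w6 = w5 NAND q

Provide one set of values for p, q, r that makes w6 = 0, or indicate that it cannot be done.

p=0 q=1 r=0

Check with p=0 q=1 r=0:
w1 = r NOR p = 0 NOR 0 = 1
w2 = w1 NOR r = 1 NOR 0 = 0
w3 = w2 NAND w1 = 0 NAND 1 = 1
w4 = w3 NOR w1 = 1 NOR 1 = 0
w5 = w1 XOR w4 = 1 XOR 0 = 1
w6 = w5 NAND q = 1 NAND 1 = 0
So w6 = 0 as required.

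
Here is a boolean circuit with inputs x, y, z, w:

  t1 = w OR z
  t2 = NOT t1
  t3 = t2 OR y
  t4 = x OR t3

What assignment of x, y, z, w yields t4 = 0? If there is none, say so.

Check with x=0, y=0, z=0, w=1:
t1 = w OR z = 1 OR 0 = 1
t2 = NOT t1 = NOT 1 = 0
t3 = t2 OR y = 0 OR 0 = 0
t4 = x OR t3 = 0 OR 0 = 0
So t4 = 0 as required.

x=0, y=0, z=0, w=1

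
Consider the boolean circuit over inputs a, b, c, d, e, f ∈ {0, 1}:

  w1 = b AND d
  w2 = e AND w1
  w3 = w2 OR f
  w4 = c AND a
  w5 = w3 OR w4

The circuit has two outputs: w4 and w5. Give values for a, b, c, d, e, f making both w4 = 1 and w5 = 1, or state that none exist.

a=1, b=1, c=1, d=0, e=1, f=1

Check with a=1, b=1, c=1, d=0, e=1, f=1:
w1 = b AND d = 1 AND 0 = 0
w2 = e AND w1 = 1 AND 0 = 0
w3 = w2 OR f = 0 OR 1 = 1
w4 = c AND a = 1 AND 1 = 1
w5 = w3 OR w4 = 1 OR 1 = 1
So w4 = 1 and w5 = 1.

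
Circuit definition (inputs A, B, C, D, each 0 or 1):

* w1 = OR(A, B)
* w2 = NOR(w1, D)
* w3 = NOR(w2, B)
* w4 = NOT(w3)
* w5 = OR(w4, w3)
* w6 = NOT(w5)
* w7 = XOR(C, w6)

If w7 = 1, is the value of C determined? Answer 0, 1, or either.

1

w7 = XOR(C, w6) must be 1, so C and w6 differ.
Every assignment with w7 = 1 has C = 1; there are 8 such assignment(s).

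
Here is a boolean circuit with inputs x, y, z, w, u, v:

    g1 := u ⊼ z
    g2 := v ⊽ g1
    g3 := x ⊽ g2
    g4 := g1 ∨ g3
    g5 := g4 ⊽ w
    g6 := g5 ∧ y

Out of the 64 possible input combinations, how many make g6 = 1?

3

g6 = g5 ∧ y must be 1, so both g5 = 1 and y = 1.
Enumerating the 64 input combinations, 3 give g6 = 1 and 61 give g6 = 0.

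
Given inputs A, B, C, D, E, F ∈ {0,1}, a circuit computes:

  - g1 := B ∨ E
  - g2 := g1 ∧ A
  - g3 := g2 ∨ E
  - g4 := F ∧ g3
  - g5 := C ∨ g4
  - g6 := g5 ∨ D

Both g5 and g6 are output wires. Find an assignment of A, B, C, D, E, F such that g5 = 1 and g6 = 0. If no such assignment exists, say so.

no solution exists

Across all 64 input combinations, none give both g5 = 1 and g6 = 0.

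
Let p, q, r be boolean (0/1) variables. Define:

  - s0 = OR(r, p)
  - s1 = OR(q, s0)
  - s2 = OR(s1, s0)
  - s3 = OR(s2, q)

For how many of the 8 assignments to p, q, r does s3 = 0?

1

s3 = OR(s2, q) must be 0, so both s2 = 0 and q = 0.
Satisfying assignments:
  p=0, q=0, r=0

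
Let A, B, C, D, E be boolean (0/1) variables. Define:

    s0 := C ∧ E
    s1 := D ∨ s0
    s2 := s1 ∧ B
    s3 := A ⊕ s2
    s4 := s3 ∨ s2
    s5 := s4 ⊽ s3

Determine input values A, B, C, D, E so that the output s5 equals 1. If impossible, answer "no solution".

A=0 B=0 C=0 D=1 E=0

Check with A=0 B=0 C=0 D=1 E=0:
s0 = C ∧ E = 0 ∧ 0 = 0
s1 = D ∨ s0 = 1 ∨ 0 = 1
s2 = s1 ∧ B = 1 ∧ 0 = 0
s3 = A ⊕ s2 = 0 ⊕ 0 = 0
s4 = s3 ∨ s2 = 0 ∨ 0 = 0
s5 = s4 ⊽ s3 = 0 ⊽ 0 = 1
So s5 = 1 as required.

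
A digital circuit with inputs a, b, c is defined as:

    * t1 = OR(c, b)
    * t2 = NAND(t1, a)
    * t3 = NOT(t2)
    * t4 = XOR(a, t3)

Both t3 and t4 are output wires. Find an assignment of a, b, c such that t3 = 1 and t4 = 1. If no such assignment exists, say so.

Across all 8 input combinations, none give both t3 = 1 and t4 = 1.

no solution exists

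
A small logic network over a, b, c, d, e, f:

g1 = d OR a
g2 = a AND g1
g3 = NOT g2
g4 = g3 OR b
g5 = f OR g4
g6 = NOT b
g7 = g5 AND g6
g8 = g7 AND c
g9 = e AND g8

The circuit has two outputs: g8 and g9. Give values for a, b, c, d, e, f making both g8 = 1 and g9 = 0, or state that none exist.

a=1, b=0, c=1, d=1, e=0, f=1

Check with a=1, b=0, c=1, d=1, e=0, f=1:
g1 = d OR a = 1 OR 1 = 1
g2 = a AND g1 = 1 AND 1 = 1
g3 = NOT g2 = NOT 1 = 0
g4 = g3 OR b = 0 OR 0 = 0
g5 = f OR g4 = 1 OR 0 = 1
g6 = NOT b = NOT 0 = 1
g7 = g5 AND g6 = 1 AND 1 = 1
g8 = g7 AND c = 1 AND 1 = 1
g9 = e AND g8 = 0 AND 1 = 0
So g8 = 1 and g9 = 0.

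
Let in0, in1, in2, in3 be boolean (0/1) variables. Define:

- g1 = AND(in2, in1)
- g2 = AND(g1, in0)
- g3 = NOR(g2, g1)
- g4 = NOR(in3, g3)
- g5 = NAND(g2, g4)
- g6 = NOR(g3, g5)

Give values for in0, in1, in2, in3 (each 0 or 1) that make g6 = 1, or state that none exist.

in0=1, in1=1, in2=1, in3=0

g6 = NOR(g3, g5) must be 1, so both g3 = 0 and g5 = 0.
g3 = NOR(g2, g1) must be 0, so at least one of g2, g1 is 1.
Check with in0=1, in1=1, in2=1, in3=0:
g1 = AND(in2, in1) = AND(1, 1) = 1
g2 = AND(g1, in0) = AND(1, 1) = 1
g3 = NOR(g2, g1) = NOR(1, 1) = 0
g4 = NOR(in3, g3) = NOR(0, 0) = 1
g5 = NAND(g2, g4) = NAND(1, 1) = 0
g6 = NOR(g3, g5) = NOR(0, 0) = 1
So g6 = 1 as required.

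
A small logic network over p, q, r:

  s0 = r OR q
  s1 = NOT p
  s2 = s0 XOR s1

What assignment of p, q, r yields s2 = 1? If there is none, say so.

s2 = s0 XOR s1 must be 1, so s0 and s1 differ.
Check with p=1, q=0, r=1:
s0 = r OR q = 1 OR 0 = 1
s1 = NOT p = NOT 1 = 0
s2 = s0 XOR s1 = 1 XOR 0 = 1
So s2 = 1 as required.

p=1, q=0, r=1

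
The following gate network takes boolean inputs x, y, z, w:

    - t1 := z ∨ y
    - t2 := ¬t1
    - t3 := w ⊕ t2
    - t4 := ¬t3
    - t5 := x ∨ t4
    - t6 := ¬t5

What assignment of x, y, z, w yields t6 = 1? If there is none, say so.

t6 = ¬t5 must be 1, so t5 = 0.
Check with x=0 y=1 z=0 w=1:
t1 = z ∨ y = 0 ∨ 1 = 1
t2 = ¬t1 = ¬1 = 0
t3 = w ⊕ t2 = 1 ⊕ 0 = 1
t4 = ¬t3 = ¬1 = 0
t5 = x ∨ t4 = 0 ∨ 0 = 0
t6 = ¬t5 = ¬0 = 1
So t6 = 1 as required.

x=0 y=1 z=0 w=1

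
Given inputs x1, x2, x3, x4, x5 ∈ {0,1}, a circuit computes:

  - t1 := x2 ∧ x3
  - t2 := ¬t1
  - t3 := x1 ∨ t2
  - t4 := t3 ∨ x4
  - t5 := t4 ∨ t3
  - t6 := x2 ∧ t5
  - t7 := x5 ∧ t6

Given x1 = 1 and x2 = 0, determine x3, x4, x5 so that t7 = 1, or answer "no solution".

no solution exists

With x1 = 1 and x2 = 0 fixed, none of the 8 settings of x3, x4, x5 give t7 = 1.
For example, with x3=1, x4=1, x5=1:
t1 = x2 ∧ x3 = 0 ∧ 1 = 0
t2 = ¬t1 = ¬0 = 1
t3 = x1 ∨ t2 = 1 ∨ 1 = 1
t4 = t3 ∨ x4 = 1 ∨ 1 = 1
t5 = t4 ∨ t3 = 1 ∨ 1 = 1
t6 = x2 ∧ t5 = 0 ∧ 1 = 0
t7 = x5 ∧ t6 = 1 ∧ 0 = 0
giving t7 = 0 ≠ 1.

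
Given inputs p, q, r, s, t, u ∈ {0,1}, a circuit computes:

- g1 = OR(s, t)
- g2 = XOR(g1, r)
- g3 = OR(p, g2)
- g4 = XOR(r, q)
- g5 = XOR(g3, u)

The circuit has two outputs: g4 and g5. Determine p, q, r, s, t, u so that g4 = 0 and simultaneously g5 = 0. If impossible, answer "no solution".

Check with p=1, q=0, r=0, s=0, t=0, u=1:
g1 = OR(s, t) = OR(0, 0) = 0
g2 = XOR(g1, r) = XOR(0, 0) = 0
g3 = OR(p, g2) = OR(1, 0) = 1
g4 = XOR(r, q) = XOR(0, 0) = 0
g5 = XOR(g3, u) = XOR(1, 1) = 0
So g4 = 0 and g5 = 0.

p=1, q=0, r=0, s=0, t=0, u=1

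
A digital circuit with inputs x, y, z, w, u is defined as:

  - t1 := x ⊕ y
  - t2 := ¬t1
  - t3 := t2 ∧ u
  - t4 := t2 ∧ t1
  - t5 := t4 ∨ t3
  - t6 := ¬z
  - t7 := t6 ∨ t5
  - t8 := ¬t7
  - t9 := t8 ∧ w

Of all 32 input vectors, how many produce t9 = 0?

26

t9 = t8 ∧ w must be 0, so at least one of t8, w is 0.
Enumerating the 32 input combinations, 26 give t9 = 0 and 6 give t9 = 1.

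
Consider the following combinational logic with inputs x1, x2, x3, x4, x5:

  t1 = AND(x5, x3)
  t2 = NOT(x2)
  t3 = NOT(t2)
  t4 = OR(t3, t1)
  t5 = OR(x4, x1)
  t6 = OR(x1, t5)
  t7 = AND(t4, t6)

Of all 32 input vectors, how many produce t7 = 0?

17

t7 = AND(t4, t6) must be 0, so at least one of t4, t6 is 0.
Enumerating the 32 input combinations, 17 give t7 = 0 and 15 give t7 = 1.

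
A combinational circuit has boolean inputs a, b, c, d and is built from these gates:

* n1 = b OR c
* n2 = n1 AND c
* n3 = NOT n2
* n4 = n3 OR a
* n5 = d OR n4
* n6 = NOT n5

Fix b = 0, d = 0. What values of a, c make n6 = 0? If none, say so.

n6 = NOT n5 must be 0, so n5 = 1.
Check with b = 0, d = 0 and a=1, c=1:
n1 = b OR c = 0 OR 1 = 1
n2 = n1 AND c = 1 AND 1 = 1
n3 = NOT n2 = NOT 1 = 0
n4 = n3 OR a = 0 OR 1 = 1
n5 = d OR n4 = 0 OR 1 = 1
n6 = NOT n5 = NOT 1 = 0
So n6 = 0.

a=1, c=1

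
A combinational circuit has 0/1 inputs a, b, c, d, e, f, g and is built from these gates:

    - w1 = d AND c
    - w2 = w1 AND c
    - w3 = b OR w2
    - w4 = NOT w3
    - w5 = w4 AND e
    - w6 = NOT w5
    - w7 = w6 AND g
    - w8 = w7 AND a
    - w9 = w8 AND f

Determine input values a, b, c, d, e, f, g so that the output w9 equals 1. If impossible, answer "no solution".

a=1, b=0, c=1, d=0, e=0, f=1, g=1

Check with a=1, b=0, c=1, d=0, e=0, f=1, g=1:
w1 = d AND c = 0 AND 1 = 0
w2 = w1 AND c = 0 AND 1 = 0
w3 = b OR w2 = 0 OR 0 = 0
w4 = NOT w3 = NOT 0 = 1
w5 = w4 AND e = 1 AND 0 = 0
w6 = NOT w5 = NOT 0 = 1
w7 = w6 AND g = 1 AND 1 = 1
w8 = w7 AND a = 1 AND 1 = 1
w9 = w8 AND f = 1 AND 1 = 1
So w9 = 1 as required.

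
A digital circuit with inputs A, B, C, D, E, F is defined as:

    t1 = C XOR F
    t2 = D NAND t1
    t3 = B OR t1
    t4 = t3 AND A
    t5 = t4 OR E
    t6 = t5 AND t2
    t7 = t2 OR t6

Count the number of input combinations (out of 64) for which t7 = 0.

16

t7 = t2 OR t6 must be 0, so both t2 = 0 and t6 = 0.
t2 = D NAND t1 must be 0, so both D = 1 and t1 = 1.
Enumerating the 64 input combinations, 16 give t7 = 0 and 48 give t7 = 1.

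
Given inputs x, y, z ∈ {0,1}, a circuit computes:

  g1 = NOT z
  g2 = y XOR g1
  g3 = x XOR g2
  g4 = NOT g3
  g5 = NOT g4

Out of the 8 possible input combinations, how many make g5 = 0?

4

g5 = NOT g4 must be 0, so g4 = 1.
g4 = NOT g3 must be 1, so g3 = 0.
Enumerating the 8 input combinations, 4 give g5 = 0 and 4 give g5 = 1.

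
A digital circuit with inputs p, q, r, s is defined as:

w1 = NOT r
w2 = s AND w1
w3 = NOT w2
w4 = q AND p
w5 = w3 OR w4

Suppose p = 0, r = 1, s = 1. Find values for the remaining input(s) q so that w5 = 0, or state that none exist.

no solution exists

With p = 0, r = 1, s = 1 fixed, none of the 2 settings of q give w5 = 0.
For example, with q=0:
w1 = NOT r = NOT 1 = 0
w2 = s AND w1 = 1 AND 0 = 0
w3 = NOT w2 = NOT 0 = 1
w4 = q AND p = 0 AND 0 = 0
w5 = w3 OR w4 = 1 OR 0 = 1
giving w5 = 1 ≠ 0.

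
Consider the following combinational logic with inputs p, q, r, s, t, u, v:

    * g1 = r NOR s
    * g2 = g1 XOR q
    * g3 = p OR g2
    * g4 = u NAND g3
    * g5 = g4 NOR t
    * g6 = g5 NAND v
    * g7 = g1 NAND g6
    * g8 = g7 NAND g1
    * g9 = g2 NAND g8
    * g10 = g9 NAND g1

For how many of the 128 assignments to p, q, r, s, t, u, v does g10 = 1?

110

g10 = g9 NAND g1 must be 1, so at least one of g9, g1 is 0.
Enumerating the 128 input combinations, 110 give g10 = 1 and 18 give g10 = 0.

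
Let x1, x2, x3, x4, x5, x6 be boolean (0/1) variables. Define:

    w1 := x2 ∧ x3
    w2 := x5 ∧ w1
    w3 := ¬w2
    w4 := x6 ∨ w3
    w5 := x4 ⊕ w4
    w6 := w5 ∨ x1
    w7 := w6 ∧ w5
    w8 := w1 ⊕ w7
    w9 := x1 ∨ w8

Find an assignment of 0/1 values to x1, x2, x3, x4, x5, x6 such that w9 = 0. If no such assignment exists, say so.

w9 = x1 ∨ w8 must be 0, so both x1 = 0 and w8 = 0.
w8 = w1 ⊕ w7 must be 0, so w1 and w7 are equal.
Check with x1=0 x2=0 x3=1 x4=1 x5=0 x6=1:
w1 = x2 ∧ x3 = 0 ∧ 1 = 0
w2 = x5 ∧ w1 = 0 ∧ 0 = 0
w3 = ¬w2 = ¬0 = 1
w4 = x6 ∨ w3 = 1 ∨ 1 = 1
w5 = x4 ⊕ w4 = 1 ⊕ 1 = 0
w6 = w5 ∨ x1 = 0 ∨ 0 = 0
w7 = w6 ∧ w5 = 0 ∧ 0 = 0
w8 = w1 ⊕ w7 = 0 ⊕ 0 = 0
w9 = x1 ∨ w8 = 0 ∨ 0 = 0
So w9 = 0 as required.

x1=0 x2=0 x3=1 x4=1 x5=0 x6=1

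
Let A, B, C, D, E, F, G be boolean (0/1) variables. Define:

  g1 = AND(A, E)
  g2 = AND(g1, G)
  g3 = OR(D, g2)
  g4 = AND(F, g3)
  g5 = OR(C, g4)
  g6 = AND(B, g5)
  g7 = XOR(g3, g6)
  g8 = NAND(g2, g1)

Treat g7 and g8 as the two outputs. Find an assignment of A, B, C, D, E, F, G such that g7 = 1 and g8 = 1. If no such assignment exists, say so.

Check with A=0, B=0, C=1, D=1, E=0, F=1, G=1:
g1 = AND(A, E) = AND(0, 0) = 0
g2 = AND(g1, G) = AND(0, 1) = 0
g3 = OR(D, g2) = OR(1, 0) = 1
g4 = AND(F, g3) = AND(1, 1) = 1
g5 = OR(C, g4) = OR(1, 1) = 1
g6 = AND(B, g5) = AND(0, 1) = 0
g7 = XOR(g3, g6) = XOR(1, 0) = 1
g8 = NAND(g2, g1) = NAND(0, 0) = 1
So g7 = 1 and g8 = 1.

A=0, B=0, C=1, D=1, E=0, F=1, G=1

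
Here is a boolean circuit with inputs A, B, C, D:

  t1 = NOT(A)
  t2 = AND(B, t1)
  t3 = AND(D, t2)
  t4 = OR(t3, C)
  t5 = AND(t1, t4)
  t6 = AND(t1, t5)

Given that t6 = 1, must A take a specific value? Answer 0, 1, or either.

0

t6 = AND(t1, t5) must be 1, so both t1 = 1 and t5 = 1.
t1 = NOT(A) must be 1, so A = 0.
t5 = AND(t1, t4) must be 1, so both t1 = 1 and t4 = 1.
Every assignment with t6 = 1 has A = 0; there are 5 such assignment(s).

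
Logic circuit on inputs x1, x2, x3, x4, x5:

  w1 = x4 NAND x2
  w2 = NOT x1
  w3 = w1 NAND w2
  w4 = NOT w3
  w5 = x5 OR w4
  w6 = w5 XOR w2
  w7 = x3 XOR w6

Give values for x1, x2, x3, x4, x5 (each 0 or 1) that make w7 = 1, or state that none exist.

Check with x1=0, x2=1, x3=0, x4=1, x5=0:
w1 = x4 NAND x2 = 1 NAND 1 = 0
w2 = NOT x1 = NOT 0 = 1
w3 = w1 NAND w2 = 0 NAND 1 = 1
w4 = NOT w3 = NOT 1 = 0
w5 = x5 OR w4 = 0 OR 0 = 0
w6 = w5 XOR w2 = 0 XOR 1 = 1
w7 = x3 XOR w6 = 0 XOR 1 = 1
So w7 = 1 as required.

x1=0, x2=1, x3=0, x4=1, x5=0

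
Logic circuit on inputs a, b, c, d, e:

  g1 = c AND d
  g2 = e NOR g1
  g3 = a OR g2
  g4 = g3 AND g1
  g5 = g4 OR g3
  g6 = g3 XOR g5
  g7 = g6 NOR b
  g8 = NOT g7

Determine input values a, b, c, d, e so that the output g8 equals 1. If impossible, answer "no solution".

Check with a=0, b=1, c=1, d=0, e=1:
g1 = c AND d = 1 AND 0 = 0
g2 = e NOR g1 = 1 NOR 0 = 0
g3 = a OR g2 = 0 OR 0 = 0
g4 = g3 AND g1 = 0 AND 0 = 0
g5 = g4 OR g3 = 0 OR 0 = 0
g6 = g3 XOR g5 = 0 XOR 0 = 0
g7 = g6 NOR b = 0 NOR 1 = 0
g8 = NOT g7 = NOT 0 = 1
So g8 = 1 as required.

a=0, b=1, c=1, d=0, e=1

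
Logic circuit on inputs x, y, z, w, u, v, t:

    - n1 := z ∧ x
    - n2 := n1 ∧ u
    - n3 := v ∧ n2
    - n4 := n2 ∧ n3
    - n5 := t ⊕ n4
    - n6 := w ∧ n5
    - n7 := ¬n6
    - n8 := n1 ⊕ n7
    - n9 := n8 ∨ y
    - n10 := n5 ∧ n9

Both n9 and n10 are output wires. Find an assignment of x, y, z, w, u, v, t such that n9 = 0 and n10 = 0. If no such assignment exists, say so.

x=1 y=0 z=0 w=1 u=1 v=0 t=1

Check with x=1 y=0 z=0 w=1 u=1 v=0 t=1:
n1 = z ∧ x = 0 ∧ 1 = 0
n2 = n1 ∧ u = 0 ∧ 1 = 0
n3 = v ∧ n2 = 0 ∧ 0 = 0
n4 = n2 ∧ n3 = 0 ∧ 0 = 0
n5 = t ⊕ n4 = 1 ⊕ 0 = 1
n6 = w ∧ n5 = 1 ∧ 1 = 1
n7 = ¬n6 = ¬1 = 0
n8 = n1 ⊕ n7 = 0 ⊕ 0 = 0
n9 = n8 ∨ y = 0 ∨ 0 = 0
n10 = n5 ∧ n9 = 1 ∧ 0 = 0
So n9 = 0 and n10 = 0.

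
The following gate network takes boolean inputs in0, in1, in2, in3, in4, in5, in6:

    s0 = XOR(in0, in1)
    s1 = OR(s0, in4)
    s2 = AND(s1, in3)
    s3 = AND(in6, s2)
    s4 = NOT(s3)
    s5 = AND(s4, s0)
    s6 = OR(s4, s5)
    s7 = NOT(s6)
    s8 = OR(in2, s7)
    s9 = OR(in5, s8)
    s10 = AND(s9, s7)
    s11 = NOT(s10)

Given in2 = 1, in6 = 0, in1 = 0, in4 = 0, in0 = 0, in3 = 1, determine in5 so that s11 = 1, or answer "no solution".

s11 = NOT(s10) must be 1, so s10 = 0.
s10 = AND(s9, s7) must be 0, so at least one of s9, s7 is 0.
Check with in2 = 1, in6 = 0, in1 = 0, in4 = 0, in0 = 0, in3 = 1 and in5=0:
s0 = XOR(in0, in1) = XOR(0, 0) = 0
s1 = OR(s0, in4) = OR(0, 0) = 0
s2 = AND(s1, in3) = AND(0, 1) = 0
s3 = AND(in6, s2) = AND(0, 0) = 0
s4 = NOT(s3) = NOT 0 = 1
s5 = AND(s4, s0) = AND(1, 0) = 0
s6 = OR(s4, s5) = OR(1, 0) = 1
s7 = NOT(s6) = NOT 1 = 0
s8 = OR(in2, s7) = OR(1, 0) = 1
s9 = OR(in5, s8) = OR(0, 1) = 1
s10 = AND(s9, s7) = AND(1, 0) = 0
s11 = NOT(s10) = NOT 0 = 1
So s11 = 1.

in5=0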